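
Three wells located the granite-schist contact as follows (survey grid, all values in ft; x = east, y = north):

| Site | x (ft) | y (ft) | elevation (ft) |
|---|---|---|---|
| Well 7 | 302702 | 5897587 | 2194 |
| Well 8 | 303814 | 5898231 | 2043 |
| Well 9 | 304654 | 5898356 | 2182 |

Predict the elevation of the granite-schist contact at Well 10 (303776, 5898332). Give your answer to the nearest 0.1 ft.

1962.0 ft

Two edge vectors: Well 7→Well 8 = (1112, 644, -151), Well 7→Well 9 = (1952, 769, -12).
Normal n = (Well 7→Well 8) × (Well 7→Well 9) = (108391, -281408, -401960).
So ∂z/∂x = −n_x/n_z = 0.269656185 and ∂z/∂y = −n_y/n_z = −0.700089561.
Intercept c from Well 7: 2194 − 81625.47 + 4128839.09 = 4049407.63.
At (303776, 5898332): z = 81915.1 − 4129360.7 + 4049407.63 = 1962.0 ft.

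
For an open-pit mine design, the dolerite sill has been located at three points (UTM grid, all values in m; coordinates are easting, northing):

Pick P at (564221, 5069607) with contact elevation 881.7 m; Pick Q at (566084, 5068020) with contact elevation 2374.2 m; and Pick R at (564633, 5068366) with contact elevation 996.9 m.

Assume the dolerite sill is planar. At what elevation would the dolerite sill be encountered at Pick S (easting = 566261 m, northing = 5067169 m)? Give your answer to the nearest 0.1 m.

2347.0 m

Two edge vectors: Pick P→Pick Q = (1863, -1587, 1492.5), Pick P→Pick R = (412, -1241, 115.2).
Normal n = (Pick P→Pick Q) × (Pick P→Pick R) = (1669370.1, 400292.4, -1658139).
So ∂z/∂easting = −n_x/n_z = 1.006773316 and ∂z/∂northing = −n_y/n_z = 0.241410642.
Intercept c from Pick P: 881.7 − 568042.65 − 1223857.08 = −1791018.03.
At (566261, 5067169): z = 570096.5 + 1223268.5 − 1791018.03 = 2347.0 m.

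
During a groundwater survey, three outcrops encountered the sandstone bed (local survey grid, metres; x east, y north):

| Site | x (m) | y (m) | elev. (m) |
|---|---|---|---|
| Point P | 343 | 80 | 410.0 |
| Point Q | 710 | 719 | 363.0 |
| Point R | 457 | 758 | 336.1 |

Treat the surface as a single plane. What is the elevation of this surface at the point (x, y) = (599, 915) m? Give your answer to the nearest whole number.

329 m

Let the plane be z = a·x + b·y + c.
Point Q−Point P: 367a + 639b = −47;  Point R−Point P: 114a + 678b = −73.9.
Solving gives a = 0.08726, b = −0.12367.
Then c = 410 − a·343 − b·80 = 389.96.
At (599, 915): z = 52.3 − 113.2 + 389.96 = 329.1 m.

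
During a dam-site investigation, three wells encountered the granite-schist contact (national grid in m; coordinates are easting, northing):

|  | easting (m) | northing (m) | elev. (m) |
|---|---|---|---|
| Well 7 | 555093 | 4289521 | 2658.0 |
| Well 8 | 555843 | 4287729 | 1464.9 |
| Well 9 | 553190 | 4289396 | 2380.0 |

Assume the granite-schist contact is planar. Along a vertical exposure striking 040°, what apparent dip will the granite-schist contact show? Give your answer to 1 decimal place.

Let the plane be z = a·easting + b·northing + c.
Well 8−Well 7: 750a − 1792b = −1193.1;  Well 9−Well 7: −1903a − 125b = −278.
Solving gives a = 0.09961, b = 0.70748.
Unit vector along 040° is (sin 40°, cos 40°) = (0.6428, 0.7660).
Slope in that direction = a·(0.6428) + b·(0.7660) = 0.60599.
Apparent dip = arctan|0.60599| = 31.2° (true dip is 35.5°, so apparent ≤ true as expected).

31.2°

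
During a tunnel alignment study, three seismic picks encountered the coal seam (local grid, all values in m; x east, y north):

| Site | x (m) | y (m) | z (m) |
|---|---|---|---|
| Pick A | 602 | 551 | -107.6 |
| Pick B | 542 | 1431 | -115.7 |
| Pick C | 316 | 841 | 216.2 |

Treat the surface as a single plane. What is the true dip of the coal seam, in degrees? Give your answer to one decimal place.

50.9°

Two edge vectors: Pick A→Pick B = (-60, 880, -8.1), Pick A→Pick C = (-286, 290, 323.8).
Normal n = (Pick A→Pick B) × (Pick A→Pick C) = (287293, 21744.6, 234280).
So ∂z/∂x = −n_x/n_z = −1.22628 and ∂z/∂y = −n_y/n_z = −0.09281.
Gradient magnitude |∇z| = √(a² + b²) = √(1.50376 + 0.00861) = 1.22979.
True dip = arctan(1.22979) = 50.9°, dipping toward E (azimuth ≈ 086°).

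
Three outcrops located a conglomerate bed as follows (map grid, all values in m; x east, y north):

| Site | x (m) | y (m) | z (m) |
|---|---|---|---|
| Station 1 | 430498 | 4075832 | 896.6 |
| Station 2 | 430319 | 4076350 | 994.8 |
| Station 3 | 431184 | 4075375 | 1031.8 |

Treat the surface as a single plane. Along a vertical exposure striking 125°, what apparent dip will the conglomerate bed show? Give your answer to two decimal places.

Two edge vectors: Station 1→Station 2 = (-179, 518, 98.2), Station 1→Station 3 = (686, -457, 135.2).
Normal n = (Station 1→Station 2) × (Station 1→Station 3) = (114911, 91566, -273545).
So ∂z/∂x = −n_x/n_z = 0.42008 and ∂z/∂y = −n_y/n_z = 0.33474.
Unit vector along 125° is (sin 125°, cos 125°) = (0.8192, -0.5736).
Slope in that direction = a·(0.8192) + b·(-0.5736) = 0.15211.
Apparent dip = arctan|0.15211| = 8.65° (true dip is 28.2°, so apparent ≤ true as expected).

8.65°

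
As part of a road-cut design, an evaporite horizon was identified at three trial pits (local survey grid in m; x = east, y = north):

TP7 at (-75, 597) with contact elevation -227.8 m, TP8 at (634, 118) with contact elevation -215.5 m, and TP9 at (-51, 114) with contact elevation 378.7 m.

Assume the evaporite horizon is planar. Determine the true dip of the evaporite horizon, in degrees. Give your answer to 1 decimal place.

57.3°

Let the plane be z = a·x + b·y + c.
TP8−TP7: 709a − 479b = 12.3;  TP9−TP7: 24a − 483b = 606.5.
Solving gives a = −0.85986, b = −1.29842.
Gradient magnitude |∇z| = √(a² + b²) = √(0.73936 + 1.68589) = 1.55732.
True dip = arctan(1.55732) = 57.3°, dipping toward NNE (azimuth ≈ 034°).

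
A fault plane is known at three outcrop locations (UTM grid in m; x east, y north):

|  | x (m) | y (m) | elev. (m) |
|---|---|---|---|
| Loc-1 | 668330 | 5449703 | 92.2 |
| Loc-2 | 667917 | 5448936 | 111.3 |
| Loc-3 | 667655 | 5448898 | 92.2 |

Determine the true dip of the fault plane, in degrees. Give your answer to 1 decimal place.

Let the plane be z = a·x + b·y + c.
Loc-2−Loc-1: −413a − 767b = 19.1;  Loc-3−Loc-1: −675a − 805b = 0.
Solving gives a = 0.08299, b = −0.06959.
Gradient magnitude |∇z| = √(a² + b²) = √(0.00689 + 0.00484) = 0.10831.
True dip = arctan(0.10831) = 6.2°, dipping toward NW (azimuth ≈ 310°).

6.2°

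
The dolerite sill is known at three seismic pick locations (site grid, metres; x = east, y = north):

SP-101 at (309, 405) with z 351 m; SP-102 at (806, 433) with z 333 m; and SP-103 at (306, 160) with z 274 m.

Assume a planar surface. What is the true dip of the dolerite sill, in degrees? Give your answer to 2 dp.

17.72°

Two edge vectors: SP-101→SP-102 = (497, 28, -18), SP-101→SP-103 = (-3, -245, -77).
Normal n = (SP-101→SP-102) × (SP-101→SP-103) = (-6566, 38323, -121681).
So ∂z/∂x = −n_x/n_z = −0.05396 and ∂z/∂y = −n_y/n_z = 0.31495.
Gradient magnitude |∇z| = √(a² + b²) = √(0.00291 + 0.09919) = 0.31954.
True dip = arctan(0.31954) = 17.72°, dipping toward S (azimuth ≈ 170°).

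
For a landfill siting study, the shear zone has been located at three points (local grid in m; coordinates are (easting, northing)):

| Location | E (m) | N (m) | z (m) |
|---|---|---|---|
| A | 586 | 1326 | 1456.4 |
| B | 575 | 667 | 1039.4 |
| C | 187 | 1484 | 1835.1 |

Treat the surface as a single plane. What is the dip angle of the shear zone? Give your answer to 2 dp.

Two edge vectors: A→B = (-11, -659, -417), A→C = (-399, 158, 378.7).
Normal n = (A→B) × (A→C) = (-183677.3, 170548.7, -264679).
So ∂z/∂E = −n_x/n_z = −0.69396 and ∂z/∂N = −n_y/n_z = 0.64436.
Gradient magnitude |∇z| = √(a² + b²) = √(0.48158 + 0.41520) = 0.94699.
True dip = arctan(0.94699) = 43.44°, dipping toward SE (azimuth ≈ 133°).

43.44°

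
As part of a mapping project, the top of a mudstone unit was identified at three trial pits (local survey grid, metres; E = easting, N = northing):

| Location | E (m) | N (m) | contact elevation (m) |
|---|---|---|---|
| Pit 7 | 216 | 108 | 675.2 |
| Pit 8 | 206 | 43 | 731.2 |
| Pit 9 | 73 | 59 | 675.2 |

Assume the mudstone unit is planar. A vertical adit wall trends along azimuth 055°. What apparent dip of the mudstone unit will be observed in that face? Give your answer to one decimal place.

14.9°

Let the plane be z = a·E + b·N + c.
Pit 8−Pit 7: −10a − 65b = 56;  Pit 9−Pit 7: −143a − 49b = 0.
Solving gives a = 0.31164, b = −0.90948.
Unit vector along 055° is (sin 55°, cos 55°) = (0.8192, 0.5736).
Slope in that direction = a·(0.8192) + b·(0.5736) = −0.26638.
Apparent dip = arctan|0.26638| = 14.9° (true dip is 43.9°, so apparent ≤ true as expected).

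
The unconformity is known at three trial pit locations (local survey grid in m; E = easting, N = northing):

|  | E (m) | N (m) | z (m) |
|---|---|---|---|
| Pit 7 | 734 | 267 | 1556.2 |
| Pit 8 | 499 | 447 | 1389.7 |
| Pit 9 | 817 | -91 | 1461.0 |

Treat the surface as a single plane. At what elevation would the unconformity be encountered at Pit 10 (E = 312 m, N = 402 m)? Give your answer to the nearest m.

1159 m

Two edge vectors: Pit 7→Pit 8 = (-235, 180, -166.5), Pit 7→Pit 9 = (83, -358, -95.2).
Normal n = (Pit 7→Pit 8) × (Pit 7→Pit 9) = (-76743, -36191.5, 69190).
So ∂z/∂E = −n_x/n_z = 1.10916 and ∂z/∂N = −n_y/n_z = 0.52307.
Intercept c from Pit 7: 1556.2 − 814.13 − 139.66 = 602.41.
At (312, 402): z = 346.1 + 210.3 + 602.41 = 1158.7 m.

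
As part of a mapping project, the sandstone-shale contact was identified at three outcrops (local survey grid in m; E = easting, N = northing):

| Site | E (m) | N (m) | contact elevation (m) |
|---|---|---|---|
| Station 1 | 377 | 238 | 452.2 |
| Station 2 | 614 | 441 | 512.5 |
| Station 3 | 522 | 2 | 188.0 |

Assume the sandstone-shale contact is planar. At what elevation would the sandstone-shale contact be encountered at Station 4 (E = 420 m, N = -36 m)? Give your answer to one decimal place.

Two edge vectors: Station 1→Station 2 = (237, 203, 60.3), Station 1→Station 3 = (145, -236, -264.2).
Normal n = (Station 1→Station 2) × (Station 1→Station 3) = (-39401.8, 71358.9, -85367).
So ∂z/∂E = −n_x/n_z = −0.46156 and ∂z/∂N = −n_y/n_z = 0.83591.
Intercept c from Station 1: 452.2 + 174.01 − 198.95 = 427.26.
At (420, -36): z = −193.9 − 30.1 + 427.26 = 203.3 m.

203.3 m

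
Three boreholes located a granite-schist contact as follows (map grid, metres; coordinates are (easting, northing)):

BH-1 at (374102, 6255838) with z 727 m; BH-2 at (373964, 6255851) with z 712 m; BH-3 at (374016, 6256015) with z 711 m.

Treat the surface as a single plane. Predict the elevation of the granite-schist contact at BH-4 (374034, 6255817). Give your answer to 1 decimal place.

720.7 m

Two edge vectors: BH-1→BH-2 = (-138, 13, -15), BH-1→BH-3 = (-86, 177, -16).
Normal n = (BH-1→BH-2) × (BH-1→BH-3) = (2447, -918, -23308).
So ∂z/∂E = −n_x/n_z = 0.104985413 and ∂z/∂N = −n_y/n_z = −0.039385619.
Intercept c from BH-1: 727 − 39275.25 + 246390.05 = 207841.80.
At (374034, 6255817): z = 39268.1 − 246389.2 + 207841.80 = 720.7 m.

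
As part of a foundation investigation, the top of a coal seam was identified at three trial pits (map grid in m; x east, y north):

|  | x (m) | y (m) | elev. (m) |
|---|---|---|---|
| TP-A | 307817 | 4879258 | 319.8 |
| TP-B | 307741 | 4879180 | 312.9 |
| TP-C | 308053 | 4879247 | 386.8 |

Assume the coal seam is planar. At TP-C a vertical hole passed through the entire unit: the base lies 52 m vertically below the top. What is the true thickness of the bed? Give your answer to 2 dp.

49.39 m

Let the plane be z = a·x + b·y + c.
TP-B−TP-A: −76a − 78b = −6.9;  TP-C−TP-A: 236a − 11b = 67.
Solving gives a = 0.27551, b = −0.17998.
|∇z| = √(a²+b²) = 0.32909, so dip δ = arctan(0.32909) = 18.22°.
True thickness = vertical thickness × cos δ = 52 × cos 18.22° = 49.39 m.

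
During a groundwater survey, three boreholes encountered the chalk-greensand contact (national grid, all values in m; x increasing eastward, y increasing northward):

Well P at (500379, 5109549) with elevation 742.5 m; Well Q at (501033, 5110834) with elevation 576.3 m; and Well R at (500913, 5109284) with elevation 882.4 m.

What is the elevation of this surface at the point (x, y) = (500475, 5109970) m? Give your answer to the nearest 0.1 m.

669.4 m

Let the plane be z = a·x + b·y + c.
Well Q−Well P: 654a + 1285b = −166.2;  Well R−Well P: 534a − 265b = 139.9.
Solving gives a = 0.157915649, b = −0.209709599.
Then c = 742.5 − a·500379 − b·5109549 = 993246.30.
At (500475, 5109970): z = 79032.8 − 1071609.8 + 993246.30 = 669.4 m.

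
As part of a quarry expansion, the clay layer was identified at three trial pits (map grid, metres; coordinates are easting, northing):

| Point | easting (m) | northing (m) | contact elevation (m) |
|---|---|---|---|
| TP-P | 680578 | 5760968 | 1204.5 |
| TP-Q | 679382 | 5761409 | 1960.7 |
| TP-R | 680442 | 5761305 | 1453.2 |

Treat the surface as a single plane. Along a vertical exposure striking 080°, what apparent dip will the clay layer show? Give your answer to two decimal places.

Let the plane be z = a·easting + b·northing + c.
TP-Q−TP-P: −1196a + 441b = 756.2;  TP-R−TP-P: −136a + 337b = 248.7.
Solving gives a = −0.42312, b = 0.56723.
Unit vector along 080° is (sin 80°, cos 80°) = (0.9848, 0.1736).
Slope in that direction = a·(0.9848) + b·(0.1736) = −0.31820.
Apparent dip = arctan|0.31820| = 17.65° (true dip is 35.3°, so apparent ≤ true as expected).

17.65°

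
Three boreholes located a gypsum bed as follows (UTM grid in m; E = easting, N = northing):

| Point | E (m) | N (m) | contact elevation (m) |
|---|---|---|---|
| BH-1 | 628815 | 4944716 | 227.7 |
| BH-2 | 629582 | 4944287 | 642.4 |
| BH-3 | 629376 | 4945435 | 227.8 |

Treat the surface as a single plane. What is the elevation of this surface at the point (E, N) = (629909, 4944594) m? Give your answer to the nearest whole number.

Let the plane be z = a·E + b·N + c.
BH-2−BH-1: 767a − 429b = 414.7;  BH-3−BH-1: 561a + 719b = 0.1.
Solving gives a = 0.37646306, b = −0.29359635.
Then c = 227.7 − a·628815 − b·4944716 = 1215252.65.
At (629909, 4944594): z = 237137.5 − 1451714.8 + 1215252.65 = 675.4 m.

675 m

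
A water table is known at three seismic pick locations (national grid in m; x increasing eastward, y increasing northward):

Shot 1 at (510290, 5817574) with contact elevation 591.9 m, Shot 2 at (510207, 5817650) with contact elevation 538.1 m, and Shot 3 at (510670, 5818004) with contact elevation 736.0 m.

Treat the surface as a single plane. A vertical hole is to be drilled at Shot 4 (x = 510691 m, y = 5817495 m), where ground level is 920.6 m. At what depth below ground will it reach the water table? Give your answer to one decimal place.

Let the plane be z = a·x + b·y + c.
Shot 2−Shot 1: −83a + 76b = −53.8;  Shot 3−Shot 1: 380a + 430b = 144.1.
Solving gives a = 0.527886015, b = −0.131387641.
Then c = 591.9 − a·510290 − b·5817574 = 495574.27.
At (510691, 5817495): z_contact = 269586.64 − 764346.95 + 495574.27 = 813.96 m.
Depth below ground = 920.6 − 813.96 = 106.6 m.

106.6 m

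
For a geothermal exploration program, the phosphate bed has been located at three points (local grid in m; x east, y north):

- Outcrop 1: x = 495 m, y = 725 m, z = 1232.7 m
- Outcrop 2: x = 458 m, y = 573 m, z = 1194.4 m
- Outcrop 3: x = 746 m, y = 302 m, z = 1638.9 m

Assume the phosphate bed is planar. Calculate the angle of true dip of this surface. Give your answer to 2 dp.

55.45°

Let the plane be z = a·x + b·y + c.
Outcrop 2−Outcrop 1: −37a − 152b = −38.3;  Outcrop 3−Outcrop 1: 251a − 423b = 406.2.
Solving gives a = 1.44868, b = −0.10067.
Gradient magnitude |∇z| = √(a² + b²) = √(2.09867 + 0.01013) = 1.45217.
True dip = arctan(1.45217) = 55.45°, dipping toward W (azimuth ≈ 274°).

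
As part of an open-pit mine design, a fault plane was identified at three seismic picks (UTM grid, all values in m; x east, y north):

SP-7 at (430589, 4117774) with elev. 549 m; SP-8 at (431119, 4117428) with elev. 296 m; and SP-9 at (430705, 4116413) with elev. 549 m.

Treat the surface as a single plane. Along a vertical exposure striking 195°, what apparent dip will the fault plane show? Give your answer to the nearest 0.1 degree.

9.8°

Two edge vectors: SP-7→SP-8 = (530, -346, -253), SP-7→SP-9 = (116, -1361, 0).
Normal n = (SP-7→SP-8) × (SP-7→SP-9) = (-344333, -29348, -681194).
So ∂z/∂x = −n_x/n_z = −0.50548 and ∂z/∂y = −n_y/n_z = −0.04308.
Unit vector along 195° is (sin 195°, cos 195°) = (-0.2588, -0.9659).
Slope in that direction = a·(-0.2588) + b·(-0.9659) = 0.17244.
Apparent dip = arctan|0.17244| = 9.8° (true dip is 26.9°, so apparent ≤ true as expected).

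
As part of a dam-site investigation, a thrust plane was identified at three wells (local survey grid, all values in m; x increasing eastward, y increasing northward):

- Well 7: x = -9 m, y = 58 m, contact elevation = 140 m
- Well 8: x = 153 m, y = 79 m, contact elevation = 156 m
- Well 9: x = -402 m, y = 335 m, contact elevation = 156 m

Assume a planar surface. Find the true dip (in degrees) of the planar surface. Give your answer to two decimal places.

Let the plane be z = a·x + b·y + c.
Well 8−Well 7: 162a + 21b = 16;  Well 9−Well 7: −393a + 277b = 16.
Solving gives a = 0.07710, b = 0.16715.
Gradient magnitude |∇z| = √(a² + b²) = √(0.00594 + 0.02794) = 0.18407.
True dip = arctan(0.18407) = 10.43°, dipping toward SSW (azimuth ≈ 205°).

10.43°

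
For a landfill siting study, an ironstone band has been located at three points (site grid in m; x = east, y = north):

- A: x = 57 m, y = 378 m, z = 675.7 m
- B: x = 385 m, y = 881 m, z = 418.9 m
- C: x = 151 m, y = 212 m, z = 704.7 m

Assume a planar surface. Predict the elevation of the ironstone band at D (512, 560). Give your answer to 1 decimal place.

490.1 m

Let the plane be z = a·x + b·y + c.
B−A: 328a + 503b = −256.8;  C−A: 94a − 166b = 29.
Solving gives a = −0.27565, b = −0.33079.
Then c = 675.7 − a·57 − b·378 = 816.45.
At (512, 560): z = −141.1 − 185.2 + 816.45 = 490.1 m.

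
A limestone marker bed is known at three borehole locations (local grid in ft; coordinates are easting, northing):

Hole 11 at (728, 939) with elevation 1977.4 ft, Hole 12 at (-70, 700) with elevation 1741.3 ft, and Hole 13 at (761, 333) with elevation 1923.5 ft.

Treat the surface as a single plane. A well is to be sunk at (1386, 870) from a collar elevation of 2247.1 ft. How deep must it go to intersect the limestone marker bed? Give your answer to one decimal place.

Let the plane be z = a·easting + b·northing + c.
Hole 12−Hole 11: −798a − 239b = −236.1;  Hole 13−Hole 11: 33a − 606b = −53.9.
Solving gives a = 0.264906, b = 0.103369.
Then c = 1977.4 − a·728 − b·939 = 1687.48.
At (1386, 870): z_contact = 367.16 + 89.93 + 1687.48 = 2144.58 ft.
Depth below ground = 2247.1 − 2144.58 = 102.5 ft.

102.5 ft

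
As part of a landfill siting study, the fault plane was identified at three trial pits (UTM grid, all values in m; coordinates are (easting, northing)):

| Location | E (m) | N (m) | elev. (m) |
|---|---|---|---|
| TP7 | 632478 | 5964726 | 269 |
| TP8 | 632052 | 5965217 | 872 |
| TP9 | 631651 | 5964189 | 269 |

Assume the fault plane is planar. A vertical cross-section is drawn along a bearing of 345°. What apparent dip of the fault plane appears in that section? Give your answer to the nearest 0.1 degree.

41.7°

Two edge vectors: TP7→TP8 = (-426, 491, 603), TP7→TP9 = (-827, -537, 0).
Normal n = (TP7→TP8) × (TP7→TP9) = (323811, -498681, 634819).
So ∂z/∂E = −n_x/n_z = −0.51008 and ∂z/∂N = −n_y/n_z = 0.78555.
Unit vector along 345° is (sin 345°, cos 345°) = (-0.2588, 0.9659).
Slope in that direction = a·(-0.2588) + b·(0.9659) = 0.89080.
Apparent dip = arctan|0.89080| = 41.7° (true dip is 43.1°, so apparent ≤ true as expected).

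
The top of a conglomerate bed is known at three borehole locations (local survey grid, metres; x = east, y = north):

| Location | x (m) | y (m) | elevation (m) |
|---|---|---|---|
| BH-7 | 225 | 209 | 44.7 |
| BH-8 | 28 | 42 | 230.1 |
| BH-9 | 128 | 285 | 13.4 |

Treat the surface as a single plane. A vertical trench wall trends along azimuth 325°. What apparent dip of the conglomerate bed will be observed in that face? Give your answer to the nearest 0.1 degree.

25.2°

Two edge vectors: BH-7→BH-8 = (-197, -167, 185.4), BH-7→BH-9 = (-97, 76, -31.3).
Normal n = (BH-7→BH-8) × (BH-7→BH-9) = (-8863.3, -24149.9, -31171).
So ∂z/∂x = −n_x/n_z = −0.28434 and ∂z/∂y = −n_y/n_z = −0.77476.
Unit vector along 325° is (sin 325°, cos 325°) = (-0.5736, 0.8192).
Slope in that direction = a·(-0.5736) + b·(0.8192) = −0.47155.
Apparent dip = arctan|0.47155| = 25.2° (true dip is 39.5°, so apparent ≤ true as expected).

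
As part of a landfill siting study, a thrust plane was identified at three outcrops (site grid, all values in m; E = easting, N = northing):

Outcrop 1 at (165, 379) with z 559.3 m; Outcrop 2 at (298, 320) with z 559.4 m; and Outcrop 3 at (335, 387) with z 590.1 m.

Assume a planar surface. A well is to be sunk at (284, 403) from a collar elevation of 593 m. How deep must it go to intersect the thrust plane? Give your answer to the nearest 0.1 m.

5.4 m

Two edge vectors: Outcrop 1→Outcrop 2 = (133, -59, 0.1), Outcrop 1→Outcrop 3 = (170, 8, 30.8).
Normal n = (Outcrop 1→Outcrop 2) × (Outcrop 1→Outcrop 3) = (-1818, -4079.4, 11094).
So ∂z/∂E = −n_x/n_z = 0.16387 and ∂z/∂N = −n_y/n_z = 0.36771.
Intercept c from Outcrop 1: 559.3 − 27.04 − 139.36 = 392.90.
At (284, 403): z_contact = 46.54 + 148.19 + 392.90 = 587.63 m.
Depth below ground = 593 − 587.63 = 5.4 m.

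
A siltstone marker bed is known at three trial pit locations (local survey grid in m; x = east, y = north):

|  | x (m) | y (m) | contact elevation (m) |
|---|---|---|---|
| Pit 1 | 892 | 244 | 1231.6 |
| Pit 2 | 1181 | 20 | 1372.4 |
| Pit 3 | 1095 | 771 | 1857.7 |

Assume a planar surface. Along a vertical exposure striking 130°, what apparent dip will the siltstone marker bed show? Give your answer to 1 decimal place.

18.5°

Two edge vectors: Pit 1→Pit 2 = (289, -224, 140.8), Pit 1→Pit 3 = (203, 527, 626.1).
Normal n = (Pit 1→Pit 2) × (Pit 1→Pit 3) = (-214448, -152360.5, 197775).
So ∂z/∂x = −n_x/n_z = 1.08430 and ∂z/∂y = −n_y/n_z = 0.77037.
Unit vector along 130° is (sin 130°, cos 130°) = (0.7660, -0.6428).
Slope in that direction = a·(0.7660) + b·(-0.6428) = 0.33544.
Apparent dip = arctan|0.33544| = 18.5° (true dip is 53.1°, so apparent ≤ true as expected).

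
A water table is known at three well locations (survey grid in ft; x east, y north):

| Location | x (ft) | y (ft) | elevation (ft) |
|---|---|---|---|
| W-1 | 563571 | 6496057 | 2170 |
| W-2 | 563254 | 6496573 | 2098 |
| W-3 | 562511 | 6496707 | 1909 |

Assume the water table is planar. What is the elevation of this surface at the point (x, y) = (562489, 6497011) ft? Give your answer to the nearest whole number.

1909 ft

Two edge vectors: W-1→W-2 = (-317, 516, -72), W-1→W-3 = (-1060, 650, -261).
Normal n = (W-1→W-2) × (W-1→W-3) = (-87876, -6417, 340910).
So ∂z/∂x = −n_x/n_z = 0.25776891 and ∂z/∂y = −n_y/n_z = 0.01882315.
Intercept c from W-1: 2170 − 145271.08 − 122276.25 = −265377.34.
At (562489, 6497011): z = 144992.2 + 122294.2 − 265377.34 = 1909.1 ft.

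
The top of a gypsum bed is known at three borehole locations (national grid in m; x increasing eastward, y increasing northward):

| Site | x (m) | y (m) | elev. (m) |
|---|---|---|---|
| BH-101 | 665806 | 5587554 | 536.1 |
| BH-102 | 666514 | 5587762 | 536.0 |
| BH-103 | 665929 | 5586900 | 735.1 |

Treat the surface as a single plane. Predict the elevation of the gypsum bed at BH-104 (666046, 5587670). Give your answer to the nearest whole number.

523 m

Let the plane be z = a·x + b·y + c.
BH-102−BH-101: 708a + 208b = −0.1;  BH-103−BH-101: 123a − 654b = 199.
Solving gives a = 0.08457889, b = −0.28837431.
Then c = 536.1 − a·665806 − b·5587554 = 1555529.97.
At (666046, 5587670): z = 56333.4 − 1611340.5 + 1555529.97 = 522.9 m.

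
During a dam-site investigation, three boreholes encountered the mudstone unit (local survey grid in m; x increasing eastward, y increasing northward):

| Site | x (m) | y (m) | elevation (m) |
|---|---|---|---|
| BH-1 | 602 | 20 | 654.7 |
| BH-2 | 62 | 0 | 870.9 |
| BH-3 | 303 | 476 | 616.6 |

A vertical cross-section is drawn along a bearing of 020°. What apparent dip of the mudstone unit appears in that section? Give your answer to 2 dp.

24.23°

Let the plane be z = a·x + b·y + c.
BH-2−BH-1: −540a − 20b = 216.2;  BH-3−BH-1: −299a + 456b = −38.1.
Solving gives a = −0.38786, b = −0.33787.
Unit vector along 020° is (sin 20°, cos 20°) = (0.3420, 0.9397).
Slope in that direction = a·(0.3420) + b·(0.9397) = −0.45015.
Apparent dip = arctan|0.45015| = 24.23° (true dip is 27.2°, so apparent ≤ true as expected).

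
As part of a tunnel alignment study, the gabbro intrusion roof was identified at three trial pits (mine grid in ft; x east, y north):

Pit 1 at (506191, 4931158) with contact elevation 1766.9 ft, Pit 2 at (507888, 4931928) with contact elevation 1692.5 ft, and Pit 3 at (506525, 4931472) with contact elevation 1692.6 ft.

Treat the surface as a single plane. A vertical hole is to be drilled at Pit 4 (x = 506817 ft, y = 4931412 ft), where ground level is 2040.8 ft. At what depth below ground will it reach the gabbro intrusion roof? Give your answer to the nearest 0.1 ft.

Let the plane be z = a·x + b·y + c.
Pit 2−Pit 1: 1697a + 770b = −74.4;  Pit 3−Pit 1: 334a + 314b = −74.3.
Solving gives a = 0.122786004, b = −0.367230972.
Then c = 1766.9 − a·506191 − b·4931158 = 1750487.68.
At (506817, 4931412): z_contact = 62230.03 − 1810967.22 + 1750487.68 = 1750.49 ft.
Depth below ground = 2040.8 − 1750.49 = 290.3 ft.

290.3 ft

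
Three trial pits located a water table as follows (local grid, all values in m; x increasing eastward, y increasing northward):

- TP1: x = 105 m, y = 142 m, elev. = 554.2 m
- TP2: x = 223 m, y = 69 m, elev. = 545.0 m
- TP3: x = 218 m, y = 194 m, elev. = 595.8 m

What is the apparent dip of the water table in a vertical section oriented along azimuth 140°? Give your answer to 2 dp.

11.44°

Let the plane be z = a·x + b·y + c.
TP2−TP1: 118a − 73b = −9.2;  TP3−TP1: 113a + 52b = 41.6.
Solving gives a = 0.17785, b = 0.41351.
Unit vector along 140° is (sin 140°, cos 140°) = (0.6428, -0.7660).
Slope in that direction = a·(0.6428) + b·(-0.7660) = −0.20245.
Apparent dip = arctan|0.20245| = 11.44° (true dip is 24.2°, so apparent ≤ true as expected).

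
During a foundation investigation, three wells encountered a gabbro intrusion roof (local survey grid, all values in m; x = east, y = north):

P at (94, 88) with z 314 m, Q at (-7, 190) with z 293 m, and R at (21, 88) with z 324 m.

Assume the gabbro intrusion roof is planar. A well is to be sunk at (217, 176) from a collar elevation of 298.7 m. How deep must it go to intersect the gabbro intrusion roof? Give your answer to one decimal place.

31.6 m

Let the plane be z = a·x + b·y + c.
Q−P: −101a + 102b = −21;  R−P: −73a + 0b = 10.
Solving gives a = −0.13699, b = −0.34153.
Then c = 314 − a·94 − b·88 = 356.93.
At (217, 176): z_contact = −29.73 − 60.11 + 356.93 = 267.10 m.
Depth below ground = 298.7 − 267.10 = 31.6 m.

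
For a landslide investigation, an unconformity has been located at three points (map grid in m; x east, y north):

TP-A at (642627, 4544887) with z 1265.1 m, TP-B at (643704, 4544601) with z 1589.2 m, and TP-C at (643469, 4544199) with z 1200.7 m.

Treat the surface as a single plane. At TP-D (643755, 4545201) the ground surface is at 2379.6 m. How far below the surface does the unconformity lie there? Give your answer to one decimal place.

Two edge vectors: TP-A→TP-B = (1077, -286, 324.1), TP-A→TP-C = (842, -688, -64.4).
Normal n = (TP-A→TP-B) × (TP-A→TP-C) = (241399.2, 342251, -500164).
So ∂z/∂x = −n_x/n_z = 0.482640094 and ∂z/∂y = −n_y/n_z = 0.684277557.
Intercept c from TP-A: 1265.1 − 310157.56 − 3109964.17 = −3418856.63.
At (643755, 4545201): z_contact = 310701.97 + 3110179.04 − 3418856.63 = 2024.38 m.
Depth below ground = 2379.6 − 2024.38 = 355.2 m.

355.2 m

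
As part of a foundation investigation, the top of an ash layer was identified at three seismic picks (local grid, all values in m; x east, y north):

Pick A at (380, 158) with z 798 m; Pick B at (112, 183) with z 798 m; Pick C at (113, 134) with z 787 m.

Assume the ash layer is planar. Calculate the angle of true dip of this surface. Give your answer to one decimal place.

12.7°

Let the plane be z = a·x + b·y + c.
Pick B−Pick A: −268a + 25b = 0;  Pick C−Pick A: −267a − 24b = −11.
Solving gives a = 0.02098, b = 0.22492.
Gradient magnitude |∇z| = √(a² + b²) = √(0.00044 + 0.05059) = 0.22589.
True dip = arctan(0.22589) = 12.7°, dipping toward S (azimuth ≈ 185°).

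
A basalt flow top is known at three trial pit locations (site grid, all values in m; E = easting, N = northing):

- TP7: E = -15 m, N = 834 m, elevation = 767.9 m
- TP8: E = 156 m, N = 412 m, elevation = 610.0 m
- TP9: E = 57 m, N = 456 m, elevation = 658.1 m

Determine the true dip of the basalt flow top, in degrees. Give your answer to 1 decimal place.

24.0°

Two edge vectors: TP7→TP8 = (171, -422, -157.9), TP7→TP9 = (72, -378, -109.8).
Normal n = (TP7→TP8) × (TP7→TP9) = (-13350.6, 7407, -34254).
So ∂z/∂E = −n_x/n_z = −0.38975 and ∂z/∂N = −n_y/n_z = 0.21624.
Gradient magnitude |∇z| = √(a² + b²) = √(0.15191 + 0.04676) = 0.44572.
True dip = arctan(0.44572) = 24.0°, dipping toward ESE (azimuth ≈ 119°).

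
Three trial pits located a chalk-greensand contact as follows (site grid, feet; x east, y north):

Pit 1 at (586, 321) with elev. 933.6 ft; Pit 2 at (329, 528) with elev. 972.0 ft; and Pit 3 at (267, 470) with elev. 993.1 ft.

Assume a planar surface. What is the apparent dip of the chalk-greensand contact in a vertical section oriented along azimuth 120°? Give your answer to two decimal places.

Two edge vectors: Pit 1→Pit 2 = (-257, 207, 38.4), Pit 1→Pit 3 = (-319, 149, 59.5).
Normal n = (Pit 1→Pit 2) × (Pit 1→Pit 3) = (6594.9, 3041.9, 27740).
So ∂z/∂x = −n_x/n_z = −0.23774 and ∂z/∂y = −n_y/n_z = −0.10966.
Unit vector along 120° is (sin 120°, cos 120°) = (0.8660, -0.5000).
Slope in that direction = a·(0.8660) + b·(-0.5000) = −0.15106.
Apparent dip = arctan|0.15106| = 8.59° (true dip is 14.7°, so apparent ≤ true as expected).

8.59°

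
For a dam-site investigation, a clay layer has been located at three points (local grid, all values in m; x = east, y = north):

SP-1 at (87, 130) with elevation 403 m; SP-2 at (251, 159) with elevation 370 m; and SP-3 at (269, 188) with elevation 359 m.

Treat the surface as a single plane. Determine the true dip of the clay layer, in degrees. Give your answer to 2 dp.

Let the plane be z = a·x + b·y + c.
SP-2−SP-1: 164a + 29b = −33;  SP-3−SP-1: 182a + 58b = −44.
Solving gives a = −0.15068, b = −0.28578.
Gradient magnitude |∇z| = √(a² + b²) = √(0.02271 + 0.08167) = 0.32307.
True dip = arctan(0.32307) = 17.90°, dipping toward NNE (azimuth ≈ 028°).

17.90°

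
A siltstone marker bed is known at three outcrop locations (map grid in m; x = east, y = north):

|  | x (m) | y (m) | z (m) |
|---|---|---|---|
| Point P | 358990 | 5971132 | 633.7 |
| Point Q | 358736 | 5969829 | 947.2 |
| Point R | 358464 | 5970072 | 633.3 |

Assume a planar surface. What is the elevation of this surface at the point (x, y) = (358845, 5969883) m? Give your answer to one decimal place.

1013.0 m

Let the plane be z = a·x + b·y + c.
Point Q−Point P: −254a − 1303b = 313.5;  Point R−Point P: −526a − 1060b = −0.4.
Solving gives a = 0.799809679, b = −0.396509331.
Then c = 633.7 − a·358990 − b·5971132 = 2081119.58.
At (358845, 5969883): z = 287007.7 − 2367114.3 + 2081119.58 = 1013.0 m.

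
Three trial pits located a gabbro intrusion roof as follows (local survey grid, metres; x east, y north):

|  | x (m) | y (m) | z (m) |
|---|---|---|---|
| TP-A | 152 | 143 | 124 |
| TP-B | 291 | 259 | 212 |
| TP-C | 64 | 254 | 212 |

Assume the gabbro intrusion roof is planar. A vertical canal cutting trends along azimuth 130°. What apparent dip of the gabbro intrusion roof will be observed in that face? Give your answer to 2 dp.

Two edge vectors: TP-A→TP-B = (139, 116, 88), TP-A→TP-C = (-88, 111, 88).
Normal n = (TP-A→TP-B) × (TP-A→TP-C) = (440, -19976, 25637).
So ∂z/∂x = −n_x/n_z = −0.01716 and ∂z/∂y = −n_y/n_z = 0.77919.
Unit vector along 130° is (sin 130°, cos 130°) = (0.7660, -0.6428).
Slope in that direction = a·(0.7660) + b·(-0.6428) = −0.51400.
Apparent dip = arctan|0.51400| = 27.20° (true dip is 37.9°, so apparent ≤ true as expected).

27.20°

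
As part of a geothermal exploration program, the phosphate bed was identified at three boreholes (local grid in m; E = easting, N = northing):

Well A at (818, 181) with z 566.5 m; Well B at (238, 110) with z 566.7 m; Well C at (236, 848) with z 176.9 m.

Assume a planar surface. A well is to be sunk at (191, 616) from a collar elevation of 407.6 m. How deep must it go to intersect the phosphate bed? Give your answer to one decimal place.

111.1 m

Two edge vectors: Well A→Well B = (-580, -71, 0.2), Well A→Well C = (-582, 667, -389.6).
Normal n = (Well A→Well B) × (Well A→Well C) = (27528.2, -226084.4, -428182).
So ∂z/∂E = −n_x/n_z = 0.06429 and ∂z/∂N = −n_y/n_z = −0.52801.
Intercept c from Well A: 566.5 − 52.59 + 95.57 = 609.48.
At (191, 616): z_contact = 12.28 − 325.25 + 609.48 = 296.51 m.
Depth below ground = 407.6 − 296.51 = 111.1 m.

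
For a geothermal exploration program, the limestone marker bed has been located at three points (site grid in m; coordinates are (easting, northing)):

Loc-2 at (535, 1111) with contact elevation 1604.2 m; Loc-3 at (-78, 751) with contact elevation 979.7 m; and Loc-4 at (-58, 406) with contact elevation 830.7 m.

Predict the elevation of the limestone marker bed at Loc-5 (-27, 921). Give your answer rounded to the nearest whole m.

Let the plane be z = a·E + b·N + c.
Loc-3−Loc-2: −613a − 360b = −624.5;  Loc-4−Loc-2: −593a − 705b = −773.5.
Solving gives a = 0.73993, b = 0.47478.
Then c = 1604.2 − a·535 − b·1111 = 680.86.
At (-27, 921): z = −20.0 + 437.3 + 680.86 = 1098.1 m.

1098 m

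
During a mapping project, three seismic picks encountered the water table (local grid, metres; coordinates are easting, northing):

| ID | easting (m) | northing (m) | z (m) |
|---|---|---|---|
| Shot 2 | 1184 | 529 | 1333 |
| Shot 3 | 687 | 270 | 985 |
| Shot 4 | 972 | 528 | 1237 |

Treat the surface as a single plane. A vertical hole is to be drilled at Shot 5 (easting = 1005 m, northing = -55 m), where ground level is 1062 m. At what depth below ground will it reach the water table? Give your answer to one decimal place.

Let the plane be z = a·easting + b·northing + c.
Shot 3−Shot 2: −497a − 259b = −348;  Shot 4−Shot 2: −212a − 1b = −96.
Solving gives a = 0.450571, b = 0.479021.
Then c = 1333 − a·1184 − b·529 = 546.12.
At (1005, -55): z_contact = 452.82 − 26.35 + 546.12 = 972.60 m.
Depth below ground = 1062 − 972.60 = 89.4 m.

89.4 m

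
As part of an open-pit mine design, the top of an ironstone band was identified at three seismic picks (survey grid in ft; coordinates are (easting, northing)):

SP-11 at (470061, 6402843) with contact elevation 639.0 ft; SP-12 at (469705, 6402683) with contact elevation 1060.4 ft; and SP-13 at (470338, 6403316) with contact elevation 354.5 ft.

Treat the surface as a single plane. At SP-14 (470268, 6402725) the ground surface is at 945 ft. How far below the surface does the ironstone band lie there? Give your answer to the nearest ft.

Let the plane be z = a·E + b·N + c.
SP-12−SP-11: −356a − 160b = 421.4;  SP-13−SP-11: 277a + 473b = −284.5.
Solving gives a = −1.23966051, b = 0.12449463.
Then c = 639 − a·470061 − b·6402843 = −213764.52.
At (470268, 6402725): z_contact = −582972.7 + 797104.9 − 213764.52 = 367.7 ft.
Depth below ground = 945 − 367.7 = 577 ft.

577 ft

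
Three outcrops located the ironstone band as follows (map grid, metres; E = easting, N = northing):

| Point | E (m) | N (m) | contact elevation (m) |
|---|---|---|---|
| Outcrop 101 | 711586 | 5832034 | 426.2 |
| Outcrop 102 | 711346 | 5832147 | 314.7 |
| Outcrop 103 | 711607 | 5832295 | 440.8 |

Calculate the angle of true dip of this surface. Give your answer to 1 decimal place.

25.3°

Two edge vectors: Outcrop 101→Outcrop 102 = (-240, 113, -111.5), Outcrop 101→Outcrop 103 = (21, 261, 14.6).
Normal n = (Outcrop 101→Outcrop 102) × (Outcrop 101→Outcrop 103) = (30751.3, 1162.5, -65013).
So ∂z/∂E = −n_x/n_z = 0.47300 and ∂z/∂N = −n_y/n_z = 0.01788.
Gradient magnitude |∇z| = √(a² + b²) = √(0.22373 + 0.00032) = 0.47334.
True dip = arctan(0.47334) = 25.3°, dipping toward W (azimuth ≈ 268°).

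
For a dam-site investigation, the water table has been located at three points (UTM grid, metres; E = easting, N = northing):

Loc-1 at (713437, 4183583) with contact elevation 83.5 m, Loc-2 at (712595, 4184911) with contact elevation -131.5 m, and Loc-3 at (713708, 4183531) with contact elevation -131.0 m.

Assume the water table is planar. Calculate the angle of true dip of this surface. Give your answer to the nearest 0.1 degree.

Two edge vectors: Loc-1→Loc-2 = (-842, 1328, -215), Loc-1→Loc-3 = (271, -52, -214.5).
Normal n = (Loc-1→Loc-2) × (Loc-1→Loc-3) = (-296036, -238874, -316104).
So ∂z/∂E = −n_x/n_z = −0.93651 and ∂z/∂N = −n_y/n_z = −0.75568.
Gradient magnitude |∇z| = √(a² + b²) = √(0.87706 + 0.57105) = 1.20338.
True dip = arctan(1.20338) = 50.3°, dipping toward NE (azimuth ≈ 051°).

50.3°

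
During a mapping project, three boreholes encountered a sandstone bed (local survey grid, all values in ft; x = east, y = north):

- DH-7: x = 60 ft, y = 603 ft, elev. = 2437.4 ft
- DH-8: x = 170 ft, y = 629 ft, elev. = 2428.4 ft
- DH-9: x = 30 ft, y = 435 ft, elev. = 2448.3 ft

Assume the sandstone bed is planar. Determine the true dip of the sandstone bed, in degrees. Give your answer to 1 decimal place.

5.0°

Two edge vectors: DH-7→DH-8 = (110, 26, -9), DH-7→DH-9 = (-30, -168, 10.9).
Normal n = (DH-7→DH-8) × (DH-7→DH-9) = (-1228.6, -929, -17700).
So ∂z/∂x = −n_x/n_z = −0.06941 and ∂z/∂y = −n_y/n_z = −0.05249.
Gradient magnitude |∇z| = √(a² + b²) = √(0.00482 + 0.00275) = 0.08702.
True dip = arctan(0.08702) = 5.0°, dipping toward NE (azimuth ≈ 053°).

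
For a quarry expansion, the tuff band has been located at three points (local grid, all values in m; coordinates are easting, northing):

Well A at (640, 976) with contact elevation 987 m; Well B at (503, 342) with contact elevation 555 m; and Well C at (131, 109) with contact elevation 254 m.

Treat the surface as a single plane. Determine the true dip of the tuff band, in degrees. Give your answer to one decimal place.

Let the plane be z = a·easting + b·northing + c.
Well B−Well A: −137a − 634b = −432;  Well C−Well A: −509a − 867b = −733.
Solving gives a = 0.44221, b = 0.58583.
Gradient magnitude |∇z| = √(a² + b²) = √(0.19555 + 0.34320) = 0.73399.
True dip = arctan(0.73399) = 36.3°, dipping toward SW (azimuth ≈ 217°).

36.3°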